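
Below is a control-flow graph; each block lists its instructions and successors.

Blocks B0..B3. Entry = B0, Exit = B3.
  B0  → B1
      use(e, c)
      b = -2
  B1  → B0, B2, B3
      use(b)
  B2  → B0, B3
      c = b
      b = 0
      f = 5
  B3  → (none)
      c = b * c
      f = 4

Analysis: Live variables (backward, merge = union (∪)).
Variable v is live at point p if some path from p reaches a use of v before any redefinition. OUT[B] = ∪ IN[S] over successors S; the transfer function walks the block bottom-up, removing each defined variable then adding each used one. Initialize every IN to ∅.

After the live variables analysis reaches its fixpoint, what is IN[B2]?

Answer: {b, e}

Derivation:
Per-block solution:
  B0:   IN={c, e}   OUT={b, c, e}
  B1:   IN={b, c, e}   OUT={b, c, e}
  B2:   IN={b, e}   OUT={b, c, e}
  B3:   IN={b, c}   OUT={}

Merge at B2: OUT[B2] = IN[B0] ⊔ IN[B3] = {b, c, e}
Applying B2's transfer function to that OUT value gives IN[B2] (row B2 above).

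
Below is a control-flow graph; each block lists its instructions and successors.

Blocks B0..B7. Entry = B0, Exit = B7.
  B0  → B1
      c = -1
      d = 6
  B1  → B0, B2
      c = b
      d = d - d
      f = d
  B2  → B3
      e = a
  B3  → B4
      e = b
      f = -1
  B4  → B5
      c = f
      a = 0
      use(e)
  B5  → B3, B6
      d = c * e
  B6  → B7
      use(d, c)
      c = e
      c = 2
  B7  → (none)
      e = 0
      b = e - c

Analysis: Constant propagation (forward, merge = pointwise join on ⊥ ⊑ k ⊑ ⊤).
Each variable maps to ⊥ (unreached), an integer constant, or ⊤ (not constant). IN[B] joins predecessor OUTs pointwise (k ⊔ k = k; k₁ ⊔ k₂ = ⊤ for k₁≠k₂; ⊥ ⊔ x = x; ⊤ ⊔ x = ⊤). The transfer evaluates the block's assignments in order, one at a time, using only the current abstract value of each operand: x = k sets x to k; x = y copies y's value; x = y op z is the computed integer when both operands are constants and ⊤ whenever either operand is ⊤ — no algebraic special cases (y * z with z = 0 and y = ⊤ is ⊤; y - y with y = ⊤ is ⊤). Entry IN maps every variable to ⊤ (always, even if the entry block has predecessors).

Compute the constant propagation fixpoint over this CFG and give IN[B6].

Answer: {a: 0, b: ⊤, c: -1, d: ⊤, e: ⊤, f: -1}

Trace:
Fixpoint table:
  B0: | IN=(all ⊤) | OUT={c:-1, d:6; rest ⊤}
  B1: | IN={c:-1, d:6; rest ⊤} | OUT={d:0, f:0; rest ⊤}
  B2: | IN={d:0, f:0; rest ⊤} | OUT={d:0, f:0; rest ⊤}
  B3: | IN=(all ⊤) | OUT={f:-1; rest ⊤}
  B4: | IN={f:-1; rest ⊤} | OUT={a:0, c:-1, f:-1; rest ⊤}
  B5: | IN={a:0, c:-1, f:-1; rest ⊤} | OUT={a:0, c:-1, f:-1; rest ⊤}
  B6: | IN={a:0, c:-1, f:-1; rest ⊤} | OUT={a:0, c:2, f:-1; rest ⊤}
  B7: | IN={a:0, c:2, f:-1; rest ⊤} | OUT={a:0, b:-2, c:2, e:0, f:-1; rest ⊤}

Merge at B6: IN[B6] = OUT[B5] = {a: 0, b: ⊤, c: -1, d: ⊤, e: ⊤, f: -1}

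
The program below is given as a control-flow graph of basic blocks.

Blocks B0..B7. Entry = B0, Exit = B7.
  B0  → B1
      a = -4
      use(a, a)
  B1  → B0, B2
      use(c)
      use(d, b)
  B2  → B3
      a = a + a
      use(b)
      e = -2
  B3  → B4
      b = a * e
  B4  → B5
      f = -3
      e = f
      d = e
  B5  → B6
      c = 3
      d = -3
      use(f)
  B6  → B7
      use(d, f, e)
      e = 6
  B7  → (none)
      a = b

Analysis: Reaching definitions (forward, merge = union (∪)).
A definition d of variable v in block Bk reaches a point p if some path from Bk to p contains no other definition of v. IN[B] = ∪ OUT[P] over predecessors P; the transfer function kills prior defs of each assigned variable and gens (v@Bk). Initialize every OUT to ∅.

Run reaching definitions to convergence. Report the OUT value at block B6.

Answer: {a@B2, b@B3, c@B5, d@B5, e@B6, f@B4}

Trace:
Fixpoint table:
  B0: | IN={a@B0} | OUT={a@B0}
  B1: | IN={a@B0} | OUT={a@B0}
  B2: | IN={a@B0} | OUT={a@B2, e@B2}
  B3: | IN={a@B2, e@B2} | OUT={a@B2, b@B3, e@B2}
  B4: | IN={a@B2, b@B3, e@B2} | OUT={a@B2, b@B3, d@B4, e@B4, f@B4}
  B5: | IN={a@B2, b@B3, d@B4, e@B4, f@B4} | OUT={a@B2, b@B3, c@B5, d@B5, e@B4, f@B4}
  B6: | IN={a@B2, b@B3, c@B5, d@B5, e@B4, f@B4} | OUT={a@B2, b@B3, c@B5, d@B5, e@B6, f@B4}
  B7: | IN={a@B2, b@B3, c@B5, d@B5, e@B6, f@B4} | OUT={a@B7, b@B3, c@B5, d@B5, e@B6, f@B4}

Merge at B6: IN[B6] = OUT[B5] = {a@B2, b@B3, c@B5, d@B5, e@B4, f@B4}
Applying B6's transfer function to that IN value gives OUT[B6] (row B6 above).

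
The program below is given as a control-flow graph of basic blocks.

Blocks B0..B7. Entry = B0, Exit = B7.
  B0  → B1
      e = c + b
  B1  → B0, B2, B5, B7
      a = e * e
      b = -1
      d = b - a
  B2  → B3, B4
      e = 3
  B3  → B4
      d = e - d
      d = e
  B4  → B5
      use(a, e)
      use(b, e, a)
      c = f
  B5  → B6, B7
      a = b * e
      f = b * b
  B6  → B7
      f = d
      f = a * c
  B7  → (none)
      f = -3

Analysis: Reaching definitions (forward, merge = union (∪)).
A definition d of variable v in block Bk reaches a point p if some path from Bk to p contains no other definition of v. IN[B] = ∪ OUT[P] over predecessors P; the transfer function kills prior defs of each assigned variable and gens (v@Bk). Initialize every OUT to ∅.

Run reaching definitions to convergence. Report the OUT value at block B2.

Converged values:
  B0:   IN={a@B1, b@B1, d@B1, e@B0}   OUT={a@B1, b@B1, d@B1, e@B0}
  B1:   IN={a@B1, b@B1, d@B1, e@B0}   OUT={a@B1, b@B1, d@B1, e@B0}
  B2:   IN={a@B1, b@B1, d@B1, e@B0}   OUT={a@B1, b@B1, d@B1, e@B2}
  B3:   IN={a@B1, b@B1, d@B1, e@B2}   OUT={a@B1, b@B1, d@B3, e@B2}
  B4:   IN={a@B1, b@B1, d@B1, d@B3, e@B2}   OUT={a@B1, b@B1, c@B4, d@B1, d@B3, e@B2}
  B5:   IN={a@B1, b@B1, c@B4, d@B1, d@B3, e@B0, e@B2}   OUT={a@B5, b@B1, c@B4, d@B1, d@B3, e@B0, e@B2, f@B5}
  B6:   IN={a@B5, b@B1, c@B4, d@B1, d@B3, e@B0, e@B2, f@B5}   OUT={a@B5, b@B1, c@B4, d@B1, d@B3, e@B0, e@B2, f@B6}
  B7:   IN={a@B1, a@B5, b@B1, c@B4, d@B1, d@B3, e@B0, e@B2, f@B5, f@B6}   OUT={a@B1, a@B5, b@B1, c@B4, d@B1, d@B3, e@B0, e@B2, f@B7}

Merge at B2: IN[B2] = OUT[B1] = {a@B1, b@B1, d@B1, e@B0}
Applying B2's transfer function to that IN value gives OUT[B2] (row B2 above).

Answer: {a@B1, b@B1, d@B1, e@B2}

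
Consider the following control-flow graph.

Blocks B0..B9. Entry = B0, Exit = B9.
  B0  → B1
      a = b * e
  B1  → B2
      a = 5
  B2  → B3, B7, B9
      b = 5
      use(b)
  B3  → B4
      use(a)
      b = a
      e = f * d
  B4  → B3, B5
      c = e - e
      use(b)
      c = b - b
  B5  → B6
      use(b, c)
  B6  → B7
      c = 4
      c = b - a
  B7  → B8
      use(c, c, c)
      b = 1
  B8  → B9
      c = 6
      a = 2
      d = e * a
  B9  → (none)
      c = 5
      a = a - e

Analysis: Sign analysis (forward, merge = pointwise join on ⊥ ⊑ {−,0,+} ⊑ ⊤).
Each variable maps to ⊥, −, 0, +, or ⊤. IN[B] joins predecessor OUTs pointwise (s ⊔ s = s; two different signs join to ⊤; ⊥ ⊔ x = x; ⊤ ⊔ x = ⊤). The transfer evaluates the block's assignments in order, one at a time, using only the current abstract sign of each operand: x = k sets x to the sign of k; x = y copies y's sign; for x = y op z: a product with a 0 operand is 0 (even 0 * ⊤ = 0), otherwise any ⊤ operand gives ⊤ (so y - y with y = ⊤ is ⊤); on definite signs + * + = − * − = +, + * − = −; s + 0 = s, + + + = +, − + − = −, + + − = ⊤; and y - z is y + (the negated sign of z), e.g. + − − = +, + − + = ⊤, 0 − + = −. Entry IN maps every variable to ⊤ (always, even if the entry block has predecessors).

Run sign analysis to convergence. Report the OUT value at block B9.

Fixpoint table:
  B0:  IN=(all ⊤)  OUT=(all ⊤)
  B1:  IN=(all ⊤)  OUT={a:+; rest ⊤}
  B2:  IN={a:+; rest ⊤}  OUT={a:+, b:+; rest ⊤}
  B3:  IN={a:+, b:+; rest ⊤}  OUT={a:+, b:+; rest ⊤}
  B4:  IN={a:+, b:+; rest ⊤}  OUT={a:+, b:+; rest ⊤}
  B5:  IN={a:+, b:+; rest ⊤}  OUT={a:+, b:+; rest ⊤}
  B6:  IN={a:+, b:+; rest ⊤}  OUT={a:+, b:+; rest ⊤}
  B7:  IN={a:+, b:+; rest ⊤}  OUT={a:+, b:+; rest ⊤}
  B8:  IN={a:+, b:+; rest ⊤}  OUT={a:+, b:+, c:+; rest ⊤}
  B9:  IN={a:+, b:+; rest ⊤}  OUT={b:+, c:+; rest ⊤}

Merge at B9: IN[B9] = OUT[B2] ⊔ OUT[B8] = {a: +, b: +, c: ⊤, d: ⊤, e: ⊤, f: ⊤}
Applying B9's transfer function to that IN value gives OUT[B9] (row B9 above).

Answer: {a: ⊤, b: +, c: +, d: ⊤, e: ⊤, f: ⊤}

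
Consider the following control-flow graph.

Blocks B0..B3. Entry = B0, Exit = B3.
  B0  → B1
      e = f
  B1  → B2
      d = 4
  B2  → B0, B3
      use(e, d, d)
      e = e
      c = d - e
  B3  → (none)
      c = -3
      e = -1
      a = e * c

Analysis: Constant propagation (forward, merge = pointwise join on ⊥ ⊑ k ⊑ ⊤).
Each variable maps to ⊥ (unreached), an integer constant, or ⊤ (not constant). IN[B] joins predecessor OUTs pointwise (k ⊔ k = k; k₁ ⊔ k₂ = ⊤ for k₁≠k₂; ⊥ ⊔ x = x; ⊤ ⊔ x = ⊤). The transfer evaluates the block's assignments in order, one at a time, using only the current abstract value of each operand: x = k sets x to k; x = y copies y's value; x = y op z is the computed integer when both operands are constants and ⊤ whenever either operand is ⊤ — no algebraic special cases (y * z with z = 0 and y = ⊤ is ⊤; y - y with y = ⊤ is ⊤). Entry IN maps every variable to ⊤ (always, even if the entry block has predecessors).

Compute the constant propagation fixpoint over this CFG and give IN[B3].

Answer: {a: ⊤, b: ⊤, c: ⊤, d: 4, e: ⊤, f: ⊤}

Working:
Fixpoint table:
  B0: | IN=(all ⊤) | OUT=(all ⊤)
  B1: | IN=(all ⊤) | OUT={d:4; rest ⊤}
  B2: | IN={d:4; rest ⊤} | OUT={d:4; rest ⊤}
  B3: | IN={d:4; rest ⊤} | OUT={a:3, c:-3, d:4, e:-1; rest ⊤}

Merge at B3: IN[B3] = OUT[B2] = {a: ⊤, b: ⊤, c: ⊤, d: 4, e: ⊤, f: ⊤}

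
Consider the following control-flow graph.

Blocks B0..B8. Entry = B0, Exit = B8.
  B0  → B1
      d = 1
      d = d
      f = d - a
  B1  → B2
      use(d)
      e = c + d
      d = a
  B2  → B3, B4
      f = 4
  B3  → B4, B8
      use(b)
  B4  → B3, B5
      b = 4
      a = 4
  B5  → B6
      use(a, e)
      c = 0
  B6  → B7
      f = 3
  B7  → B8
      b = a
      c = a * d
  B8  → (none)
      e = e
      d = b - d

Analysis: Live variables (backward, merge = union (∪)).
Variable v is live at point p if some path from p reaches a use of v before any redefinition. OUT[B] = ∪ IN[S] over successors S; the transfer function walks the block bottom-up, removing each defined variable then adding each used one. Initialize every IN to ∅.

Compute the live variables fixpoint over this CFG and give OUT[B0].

Converged values:
  B0: | IN={a, b, c} | OUT={a, b, c, d}
  B1: | IN={a, b, c, d} | OUT={b, d, e}
  B2: | IN={b, d, e} | OUT={b, d, e}
  B3: | IN={b, d, e} | OUT={b, d, e}
  B4: | IN={d, e} | OUT={a, b, d, e}
  B5: | IN={a, d, e} | OUT={a, d, e}
  B6: | IN={a, d, e} | OUT={a, d, e}
  B7: | IN={a, d, e} | OUT={b, d, e}
  B8: | IN={b, d, e} | OUT={}

Merge at B0: OUT[B0] = IN[B1] = {a, b, c, d}

Answer: {a, b, c, d}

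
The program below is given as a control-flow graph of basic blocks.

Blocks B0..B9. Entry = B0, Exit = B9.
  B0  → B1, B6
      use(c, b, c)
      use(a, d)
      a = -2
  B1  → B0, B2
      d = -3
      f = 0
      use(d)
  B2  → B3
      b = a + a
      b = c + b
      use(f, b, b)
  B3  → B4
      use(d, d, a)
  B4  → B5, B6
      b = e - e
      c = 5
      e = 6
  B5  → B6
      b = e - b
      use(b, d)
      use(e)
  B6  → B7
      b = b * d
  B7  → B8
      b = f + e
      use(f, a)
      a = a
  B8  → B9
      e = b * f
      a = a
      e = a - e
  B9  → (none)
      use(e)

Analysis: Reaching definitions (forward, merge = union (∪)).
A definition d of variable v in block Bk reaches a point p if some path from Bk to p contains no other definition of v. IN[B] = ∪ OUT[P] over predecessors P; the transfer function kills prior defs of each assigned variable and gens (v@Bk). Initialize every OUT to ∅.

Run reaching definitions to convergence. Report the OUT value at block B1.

Answer: {a@B0, d@B1, f@B1}

Derivation:
Converged values:
  B0: | IN={a@B0, d@B1, f@B1} | OUT={a@B0, d@B1, f@B1}
  B1: | IN={a@B0, d@B1, f@B1} | OUT={a@B0, d@B1, f@B1}
  B2: | IN={a@B0, d@B1, f@B1} | OUT={a@B0, b@B2, d@B1, f@B1}
  B3: | IN={a@B0, b@B2, d@B1, f@B1} | OUT={a@B0, b@B2, d@B1, f@B1}
  B4: | IN={a@B0, b@B2, d@B1, f@B1} | OUT={a@B0, b@B4, c@B4, d@B1, e@B4, f@B1}
  B5: | IN={a@B0, b@B4, c@B4, d@B1, e@B4, f@B1} | OUT={a@B0, b@B5, c@B4, d@B1, e@B4, f@B1}
  B6: | IN={a@B0, b@B4, b@B5, c@B4, d@B1, e@B4, f@B1} | OUT={a@B0, b@B6, c@B4, d@B1, e@B4, f@B1}
  B7: | IN={a@B0, b@B6, c@B4, d@B1, e@B4, f@B1} | OUT={a@B7, b@B7, c@B4, d@B1, e@B4, f@B1}
  B8: | IN={a@B7, b@B7, c@B4, d@B1, e@B4, f@B1} | OUT={a@B8, b@B7, c@B4, d@B1, e@B8, f@B1}
  B9: | IN={a@B8, b@B7, c@B4, d@B1, e@B8, f@B1} | OUT={a@B8, b@B7, c@B4, d@B1, e@B8, f@B1}

Merge at B1: IN[B1] = OUT[B0] = {a@B0, d@B1, f@B1}
Applying B1's transfer function to that IN value gives OUT[B1] (row B1 above).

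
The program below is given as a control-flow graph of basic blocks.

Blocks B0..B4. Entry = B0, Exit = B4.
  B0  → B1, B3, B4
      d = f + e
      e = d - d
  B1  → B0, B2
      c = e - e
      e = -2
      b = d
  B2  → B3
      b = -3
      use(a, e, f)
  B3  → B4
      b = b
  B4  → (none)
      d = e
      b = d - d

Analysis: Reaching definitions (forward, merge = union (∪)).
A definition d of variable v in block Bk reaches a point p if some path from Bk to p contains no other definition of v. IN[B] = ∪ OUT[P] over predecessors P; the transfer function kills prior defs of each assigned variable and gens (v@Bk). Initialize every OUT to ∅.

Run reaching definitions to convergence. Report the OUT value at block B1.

Answer: {b@B1, c@B1, d@B0, e@B1}

Trace:
Fixpoint table:
  B0: | IN={b@B1, c@B1, d@B0, e@B1} | OUT={b@B1, c@B1, d@B0, e@B0}
  B1: | IN={b@B1, c@B1, d@B0, e@B0} | OUT={b@B1, c@B1, d@B0, e@B1}
  B2: | IN={b@B1, c@B1, d@B0, e@B1} | OUT={b@B2, c@B1, d@B0, e@B1}
  B3: | IN={b@B1, b@B2, c@B1, d@B0, e@B0, e@B1} | OUT={b@B3, c@B1, d@B0, e@B0, e@B1}
  B4: | IN={b@B1, b@B3, c@B1, d@B0, e@B0, e@B1} | OUT={b@B4, c@B1, d@B4, e@B0, e@B1}

Merge at B1: IN[B1] = OUT[B0] = {b@B1, c@B1, d@B0, e@B0}
Applying B1's transfer function to that IN value gives OUT[B1] (row B1 above).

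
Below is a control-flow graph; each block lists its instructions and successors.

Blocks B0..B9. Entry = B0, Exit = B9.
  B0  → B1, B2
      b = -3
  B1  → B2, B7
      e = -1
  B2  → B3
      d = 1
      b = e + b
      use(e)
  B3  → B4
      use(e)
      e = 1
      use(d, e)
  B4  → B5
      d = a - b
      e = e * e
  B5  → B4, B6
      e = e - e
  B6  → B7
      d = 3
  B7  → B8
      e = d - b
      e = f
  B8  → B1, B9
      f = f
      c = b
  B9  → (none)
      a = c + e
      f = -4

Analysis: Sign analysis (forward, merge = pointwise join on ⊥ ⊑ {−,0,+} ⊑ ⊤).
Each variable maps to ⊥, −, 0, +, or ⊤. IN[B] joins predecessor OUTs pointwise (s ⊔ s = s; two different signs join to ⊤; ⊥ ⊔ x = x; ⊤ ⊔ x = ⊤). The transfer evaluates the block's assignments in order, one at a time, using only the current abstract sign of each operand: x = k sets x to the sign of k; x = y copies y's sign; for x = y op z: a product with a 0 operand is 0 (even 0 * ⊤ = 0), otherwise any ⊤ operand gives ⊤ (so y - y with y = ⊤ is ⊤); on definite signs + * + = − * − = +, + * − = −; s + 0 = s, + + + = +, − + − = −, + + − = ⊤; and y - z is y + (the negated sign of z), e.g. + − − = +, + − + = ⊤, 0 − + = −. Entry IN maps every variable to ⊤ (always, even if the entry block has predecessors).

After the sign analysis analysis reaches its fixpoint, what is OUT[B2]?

Per-block solution:
  B0:  IN=(all ⊤)  OUT={b:-; rest ⊤}
  B1:  IN=(all ⊤)  OUT={e:-; rest ⊤}
  B2:  IN=(all ⊤)  OUT={d:+; rest ⊤}
  B3:  IN={d:+; rest ⊤}  OUT={d:+, e:+; rest ⊤}
  B4:  IN=(all ⊤)  OUT=(all ⊤)
  B5:  IN=(all ⊤)  OUT=(all ⊤)
  B6:  IN=(all ⊤)  OUT={d:+; rest ⊤}
  B7:  IN=(all ⊤)  OUT=(all ⊤)
  B8:  IN=(all ⊤)  OUT=(all ⊤)
  B9:  IN=(all ⊤)  OUT={f:-; rest ⊤}

Merge at B2: IN[B2] = OUT[B0] ⊔ OUT[B1] = {a: ⊤, b: ⊤, c: ⊤, d: ⊤, e: ⊤, f: ⊤}
Applying B2's transfer function to that IN value gives OUT[B2] (row B2 above).

Answer: {a: ⊤, b: ⊤, c: ⊤, d: +, e: ⊤, f: ⊤}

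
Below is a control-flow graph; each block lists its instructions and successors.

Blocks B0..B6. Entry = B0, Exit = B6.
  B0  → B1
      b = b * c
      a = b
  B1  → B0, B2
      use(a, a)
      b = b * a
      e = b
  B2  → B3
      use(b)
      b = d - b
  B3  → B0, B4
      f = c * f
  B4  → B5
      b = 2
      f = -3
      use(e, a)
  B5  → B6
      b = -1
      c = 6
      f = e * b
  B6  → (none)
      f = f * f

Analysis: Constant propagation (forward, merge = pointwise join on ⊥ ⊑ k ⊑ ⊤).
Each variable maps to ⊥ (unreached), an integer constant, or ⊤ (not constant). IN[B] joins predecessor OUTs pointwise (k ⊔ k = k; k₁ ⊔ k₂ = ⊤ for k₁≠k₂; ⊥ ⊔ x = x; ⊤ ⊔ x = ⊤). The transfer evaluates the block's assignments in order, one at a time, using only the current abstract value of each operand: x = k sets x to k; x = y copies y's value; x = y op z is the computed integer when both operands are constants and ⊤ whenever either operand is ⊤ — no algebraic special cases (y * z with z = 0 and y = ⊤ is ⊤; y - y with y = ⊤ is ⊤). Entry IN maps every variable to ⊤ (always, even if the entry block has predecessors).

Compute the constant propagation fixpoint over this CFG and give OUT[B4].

Answer: {a: ⊤, b: 2, c: ⊤, d: ⊤, e: ⊤, f: -3}

Working:
Fixpoint table:
  B0:  IN=(all ⊤)  OUT=(all ⊤)
  B1:  IN=(all ⊤)  OUT=(all ⊤)
  B2:  IN=(all ⊤)  OUT=(all ⊤)
  B3:  IN=(all ⊤)  OUT=(all ⊤)
  B4:  IN=(all ⊤)  OUT={b:2, f:-3; rest ⊤}
  B5:  IN={b:2, f:-3; rest ⊤}  OUT={b:-1, c:6; rest ⊤}
  B6:  IN={b:-1, c:6; rest ⊤}  OUT={b:-1, c:6; rest ⊤}

Merge at B4: IN[B4] = OUT[B3] = {a: ⊤, b: ⊤, c: ⊤, d: ⊤, e: ⊤, f: ⊤}
Applying B4's transfer function to that IN value gives OUT[B4] (row B4 above).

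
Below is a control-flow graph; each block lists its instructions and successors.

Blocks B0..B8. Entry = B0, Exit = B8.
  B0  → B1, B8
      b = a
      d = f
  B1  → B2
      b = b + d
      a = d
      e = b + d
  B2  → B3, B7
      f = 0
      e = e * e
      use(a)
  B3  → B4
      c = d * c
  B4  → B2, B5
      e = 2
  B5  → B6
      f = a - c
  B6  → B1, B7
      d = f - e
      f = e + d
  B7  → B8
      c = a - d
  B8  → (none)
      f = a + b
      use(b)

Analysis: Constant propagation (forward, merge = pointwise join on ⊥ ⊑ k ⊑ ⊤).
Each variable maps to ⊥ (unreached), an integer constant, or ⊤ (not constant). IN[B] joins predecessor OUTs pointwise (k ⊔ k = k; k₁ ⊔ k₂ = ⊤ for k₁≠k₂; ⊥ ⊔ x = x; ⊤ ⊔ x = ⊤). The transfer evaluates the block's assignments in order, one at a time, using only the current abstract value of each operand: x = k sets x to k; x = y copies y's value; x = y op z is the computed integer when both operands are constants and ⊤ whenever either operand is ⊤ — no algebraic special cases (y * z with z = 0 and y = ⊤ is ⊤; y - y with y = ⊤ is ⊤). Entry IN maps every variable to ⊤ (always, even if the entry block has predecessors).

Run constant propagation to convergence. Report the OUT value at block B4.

Answer: {a: ⊤, b: ⊤, c: ⊤, d: ⊤, e: 2, f: 0}

Derivation:
Per-block solution:
  B0:  IN=(all ⊤)  OUT=(all ⊤)
  B1:  IN=(all ⊤)  OUT=(all ⊤)
  B2:  IN=(all ⊤)  OUT={f:0; rest ⊤}
  B3:  IN={f:0; rest ⊤}  OUT={f:0; rest ⊤}
  B4:  IN={f:0; rest ⊤}  OUT={e:2, f:0; rest ⊤}
  B5:  IN={e:2, f:0; rest ⊤}  OUT={e:2; rest ⊤}
  B6:  IN={e:2; rest ⊤}  OUT={e:2; rest ⊤}
  B7:  IN=(all ⊤)  OUT=(all ⊤)
  B8:  IN=(all ⊤)  OUT=(all ⊤)

Merge at B4: IN[B4] = OUT[B3] = {a: ⊤, b: ⊤, c: ⊤, d: ⊤, e: ⊤, f: 0}
Applying B4's transfer function to that IN value gives OUT[B4] (row B4 above).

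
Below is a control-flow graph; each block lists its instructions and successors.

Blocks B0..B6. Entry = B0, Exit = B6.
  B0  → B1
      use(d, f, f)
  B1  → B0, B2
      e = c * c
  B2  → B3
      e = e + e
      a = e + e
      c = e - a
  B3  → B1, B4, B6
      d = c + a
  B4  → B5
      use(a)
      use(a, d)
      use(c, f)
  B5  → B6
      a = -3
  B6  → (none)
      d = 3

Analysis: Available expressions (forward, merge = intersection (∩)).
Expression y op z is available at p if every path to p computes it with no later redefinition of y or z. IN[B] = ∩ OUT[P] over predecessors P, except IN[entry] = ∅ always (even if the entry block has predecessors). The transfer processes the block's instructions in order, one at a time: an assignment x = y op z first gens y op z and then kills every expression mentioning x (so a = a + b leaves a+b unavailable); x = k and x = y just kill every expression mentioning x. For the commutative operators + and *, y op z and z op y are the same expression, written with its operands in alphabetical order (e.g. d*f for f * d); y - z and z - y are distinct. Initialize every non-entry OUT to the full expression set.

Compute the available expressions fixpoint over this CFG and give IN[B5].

Converged values:
  B0: | IN={} | OUT={}
  B1: | IN={} | OUT={c*c}
  B2: | IN={c*c} | OUT={e+e, e-a}
  B3: | IN={e+e, e-a} | OUT={a+c, e+e, e-a}
  B4: | IN={a+c, e+e, e-a} | OUT={a+c, e+e, e-a}
  B5: | IN={a+c, e+e, e-a} | OUT={e+e}
  B6: | IN={e+e} | OUT={e+e}

Merge at B5: IN[B5] = OUT[B4] = {a+c, e+e, e-a}

Answer: {a+c, e+e, e-a}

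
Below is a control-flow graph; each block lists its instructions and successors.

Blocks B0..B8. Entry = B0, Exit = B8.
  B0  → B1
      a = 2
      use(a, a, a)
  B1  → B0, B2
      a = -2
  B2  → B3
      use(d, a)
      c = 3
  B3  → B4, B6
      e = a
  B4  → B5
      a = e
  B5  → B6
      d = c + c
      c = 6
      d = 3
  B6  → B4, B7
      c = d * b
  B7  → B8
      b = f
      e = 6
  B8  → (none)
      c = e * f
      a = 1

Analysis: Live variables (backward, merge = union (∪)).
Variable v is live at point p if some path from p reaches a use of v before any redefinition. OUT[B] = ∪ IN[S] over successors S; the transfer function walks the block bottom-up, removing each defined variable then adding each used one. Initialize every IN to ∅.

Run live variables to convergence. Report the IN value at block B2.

Converged values:
  B0:   IN={b, d, f}   OUT={b, d, f}
  B1:   IN={b, d, f}   OUT={a, b, d, f}
  B2:   IN={a, b, d, f}   OUT={a, b, c, d, f}
  B3:   IN={a, b, c, d, f}   OUT={b, c, d, e, f}
  B4:   IN={b, c, e, f}   OUT={b, c, e, f}
  B5:   IN={b, c, e, f}   OUT={b, d, e, f}
  B6:   IN={b, d, e, f}   OUT={b, c, e, f}
  B7:   IN={f}   OUT={e, f}
  B8:   IN={e, f}   OUT={}

Merge at B2: OUT[B2] = IN[B3] = {a, b, c, d, f}
Applying B2's transfer function to that OUT value gives IN[B2] (row B2 above).

Answer: {a, b, d, f}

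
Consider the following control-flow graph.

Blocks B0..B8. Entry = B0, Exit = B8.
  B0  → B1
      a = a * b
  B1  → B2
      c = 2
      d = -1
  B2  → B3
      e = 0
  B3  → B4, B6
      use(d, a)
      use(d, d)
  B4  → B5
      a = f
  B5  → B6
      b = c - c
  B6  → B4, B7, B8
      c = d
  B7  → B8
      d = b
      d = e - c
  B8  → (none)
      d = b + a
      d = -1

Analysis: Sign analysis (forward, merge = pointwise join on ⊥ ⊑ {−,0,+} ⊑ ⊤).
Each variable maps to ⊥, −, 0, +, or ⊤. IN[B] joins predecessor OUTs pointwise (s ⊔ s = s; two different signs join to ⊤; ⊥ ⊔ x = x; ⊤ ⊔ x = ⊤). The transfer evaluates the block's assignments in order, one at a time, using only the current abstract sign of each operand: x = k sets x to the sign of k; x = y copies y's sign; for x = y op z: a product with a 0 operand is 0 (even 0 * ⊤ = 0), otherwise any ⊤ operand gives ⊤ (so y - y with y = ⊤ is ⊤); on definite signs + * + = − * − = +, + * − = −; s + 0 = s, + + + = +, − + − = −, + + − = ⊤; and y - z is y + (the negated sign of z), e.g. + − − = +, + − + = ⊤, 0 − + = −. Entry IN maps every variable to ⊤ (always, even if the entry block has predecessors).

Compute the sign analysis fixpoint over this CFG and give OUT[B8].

Per-block solution:
  B0: | IN=(all ⊤) | OUT=(all ⊤)
  B1: | IN=(all ⊤) | OUT={c:+, d:-; rest ⊤}
  B2: | IN={c:+, d:-; rest ⊤} | OUT={c:+, d:-, e:0; rest ⊤}
  B3: | IN={c:+, d:-, e:0; rest ⊤} | OUT={c:+, d:-, e:0; rest ⊤}
  B4: | IN={d:-, e:0; rest ⊤} | OUT={d:-, e:0; rest ⊤}
  B5: | IN={d:-, e:0; rest ⊤} | OUT={d:-, e:0; rest ⊤}
  B6: | IN={d:-, e:0; rest ⊤} | OUT={c:-, d:-, e:0; rest ⊤}
  B7: | IN={c:-, d:-, e:0; rest ⊤} | OUT={c:-, d:+, e:0; rest ⊤}
  B8: | IN={c:-, e:0; rest ⊤} | OUT={c:-, d:-, e:0; rest ⊤}

Merge at B8: IN[B8] = OUT[B6] ⊔ OUT[B7] = {a: ⊤, b: ⊤, c: -, d: ⊤, e: 0, f: ⊤}
Applying B8's transfer function to that IN value gives OUT[B8] (row B8 above).

Answer: {a: ⊤, b: ⊤, c: -, d: -, e: 0, f: ⊤}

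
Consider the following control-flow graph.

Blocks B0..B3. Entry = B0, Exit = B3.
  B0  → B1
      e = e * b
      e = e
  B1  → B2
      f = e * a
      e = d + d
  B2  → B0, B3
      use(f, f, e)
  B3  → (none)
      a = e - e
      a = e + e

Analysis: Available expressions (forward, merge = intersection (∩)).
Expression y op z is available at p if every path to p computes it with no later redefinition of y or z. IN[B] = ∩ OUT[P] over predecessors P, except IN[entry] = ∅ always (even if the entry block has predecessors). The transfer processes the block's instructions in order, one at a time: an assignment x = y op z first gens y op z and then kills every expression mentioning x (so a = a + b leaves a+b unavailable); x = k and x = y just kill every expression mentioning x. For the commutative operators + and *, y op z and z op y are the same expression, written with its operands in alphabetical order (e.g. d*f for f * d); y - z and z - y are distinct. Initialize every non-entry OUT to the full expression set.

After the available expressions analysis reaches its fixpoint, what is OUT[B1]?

Per-block solution:
  B0:  IN={}  OUT={}
  B1:  IN={}  OUT={d+d}
  B2:  IN={d+d}  OUT={d+d}
  B3:  IN={d+d}  OUT={d+d, e+e, e-e}

Merge at B1: IN[B1] = OUT[B0] = {}
Applying B1's transfer function to that IN value gives OUT[B1] (row B1 above).

Answer: {d+d}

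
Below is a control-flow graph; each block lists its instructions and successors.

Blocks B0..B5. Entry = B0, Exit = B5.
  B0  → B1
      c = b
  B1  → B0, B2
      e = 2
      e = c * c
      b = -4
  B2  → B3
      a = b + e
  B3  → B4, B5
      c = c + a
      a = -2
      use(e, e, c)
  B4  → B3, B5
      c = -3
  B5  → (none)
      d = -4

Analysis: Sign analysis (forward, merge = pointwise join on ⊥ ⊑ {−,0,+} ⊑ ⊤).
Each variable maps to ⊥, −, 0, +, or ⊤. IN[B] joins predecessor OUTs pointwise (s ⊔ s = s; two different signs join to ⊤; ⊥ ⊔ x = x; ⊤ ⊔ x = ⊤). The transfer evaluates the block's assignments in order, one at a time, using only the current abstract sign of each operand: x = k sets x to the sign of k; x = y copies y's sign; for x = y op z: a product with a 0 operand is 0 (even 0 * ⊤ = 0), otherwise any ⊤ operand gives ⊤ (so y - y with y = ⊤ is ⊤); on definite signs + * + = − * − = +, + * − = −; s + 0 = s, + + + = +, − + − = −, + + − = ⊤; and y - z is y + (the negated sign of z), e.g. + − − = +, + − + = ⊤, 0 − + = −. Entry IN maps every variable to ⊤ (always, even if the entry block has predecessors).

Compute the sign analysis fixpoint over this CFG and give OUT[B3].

Per-block solution:
  B0: | IN=(all ⊤) | OUT=(all ⊤)
  B1: | IN=(all ⊤) | OUT={b:-; rest ⊤}
  B2: | IN={b:-; rest ⊤} | OUT={b:-; rest ⊤}
  B3: | IN={b:-; rest ⊤} | OUT={a:-, b:-; rest ⊤}
  B4: | IN={a:-, b:-; rest ⊤} | OUT={a:-, b:-, c:-; rest ⊤}
  B5: | IN={a:-, b:-; rest ⊤} | OUT={a:-, b:-, d:-; rest ⊤}

Merge at B3: IN[B3] = OUT[B2] ⊔ OUT[B4] = {a: ⊤, b: -, c: ⊤, d: ⊤, e: ⊤, f: ⊤}
Applying B3's transfer function to that IN value gives OUT[B3] (row B3 above).

Answer: {a: -, b: -, c: ⊤, d: ⊤, e: ⊤, f: ⊤}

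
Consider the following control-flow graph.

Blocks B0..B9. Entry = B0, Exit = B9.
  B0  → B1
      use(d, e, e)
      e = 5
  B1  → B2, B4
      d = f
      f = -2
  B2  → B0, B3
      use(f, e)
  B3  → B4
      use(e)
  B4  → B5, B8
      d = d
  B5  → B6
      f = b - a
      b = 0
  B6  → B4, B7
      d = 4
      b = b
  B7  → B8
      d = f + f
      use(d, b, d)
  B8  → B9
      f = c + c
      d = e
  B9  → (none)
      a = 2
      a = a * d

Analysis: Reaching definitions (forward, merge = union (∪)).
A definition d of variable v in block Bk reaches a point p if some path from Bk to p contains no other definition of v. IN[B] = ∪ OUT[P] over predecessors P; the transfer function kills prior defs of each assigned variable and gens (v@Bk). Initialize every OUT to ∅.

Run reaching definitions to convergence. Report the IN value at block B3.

Answer: {d@B1, e@B0, f@B1}

Working:
Fixpoint table:
  B0:   IN={d@B1, e@B0, f@B1}   OUT={d@B1, e@B0, f@B1}
  B1:   IN={d@B1, e@B0, f@B1}   OUT={d@B1, e@B0, f@B1}
  B2:   IN={d@B1, e@B0, f@B1}   OUT={d@B1, e@B0, f@B1}
  B3:   IN={d@B1, e@B0, f@B1}   OUT={d@B1, e@B0, f@B1}
  B4:   IN={b@B6, d@B1, d@B6, e@B0, f@B1, f@B5}   OUT={b@B6, d@B4, e@B0, f@B1, f@B5}
  B5:   IN={b@B6, d@B4, e@B0, f@B1, f@B5}   OUT={b@B5, d@B4, e@B0, f@B5}
  B6:   IN={b@B5, d@B4, e@B0, f@B5}   OUT={b@B6, d@B6, e@B0, f@B5}
  B7:   IN={b@B6, d@B6, e@B0, f@B5}   OUT={b@B6, d@B7, e@B0, f@B5}
  B8:   IN={b@B6, d@B4, d@B7, e@B0, f@B1, f@B5}   OUT={b@B6, d@B8, e@B0, f@B8}
  B9:   IN={b@B6, d@B8, e@B0, f@B8}   OUT={a@B9, b@B6, d@B8, e@B0, f@B8}

Merge at B3: IN[B3] = OUT[B2] = {d@B1, e@B0, f@B1}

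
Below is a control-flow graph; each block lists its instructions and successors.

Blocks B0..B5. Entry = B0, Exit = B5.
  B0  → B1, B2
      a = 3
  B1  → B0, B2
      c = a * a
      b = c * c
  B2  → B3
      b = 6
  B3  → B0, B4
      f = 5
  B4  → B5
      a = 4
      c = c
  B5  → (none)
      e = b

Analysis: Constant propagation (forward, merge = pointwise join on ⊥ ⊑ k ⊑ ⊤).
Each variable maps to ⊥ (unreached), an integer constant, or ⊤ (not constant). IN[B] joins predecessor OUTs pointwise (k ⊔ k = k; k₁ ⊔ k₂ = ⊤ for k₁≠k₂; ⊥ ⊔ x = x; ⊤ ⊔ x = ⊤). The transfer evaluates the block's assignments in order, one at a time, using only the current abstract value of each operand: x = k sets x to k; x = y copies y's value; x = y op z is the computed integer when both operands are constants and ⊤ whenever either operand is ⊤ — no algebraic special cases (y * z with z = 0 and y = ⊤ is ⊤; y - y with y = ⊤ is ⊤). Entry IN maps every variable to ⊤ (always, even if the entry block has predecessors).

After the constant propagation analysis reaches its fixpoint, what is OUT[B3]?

Answer: {a: 3, b: 6, c: ⊤, d: ⊤, e: ⊤, f: 5}

Trace:
Fixpoint table:
  B0: | IN=(all ⊤) | OUT={a:3; rest ⊤}
  B1: | IN={a:3; rest ⊤} | OUT={a:3, b:81, c:9; rest ⊤}
  B2: | IN={a:3; rest ⊤} | OUT={a:3, b:6; rest ⊤}
  B3: | IN={a:3, b:6; rest ⊤} | OUT={a:3, b:6, f:5; rest ⊤}
  B4: | IN={a:3, b:6, f:5; rest ⊤} | OUT={a:4, b:6, f:5; rest ⊤}
  B5: | IN={a:4, b:6, f:5; rest ⊤} | OUT={a:4, b:6, e:6, f:5; rest ⊤}

Merge at B3: IN[B3] = OUT[B2] = {a: 3, b: 6, c: ⊤, d: ⊤, e: ⊤, f: ⊤}
Applying B3's transfer function to that IN value gives OUT[B3] (row B3 above).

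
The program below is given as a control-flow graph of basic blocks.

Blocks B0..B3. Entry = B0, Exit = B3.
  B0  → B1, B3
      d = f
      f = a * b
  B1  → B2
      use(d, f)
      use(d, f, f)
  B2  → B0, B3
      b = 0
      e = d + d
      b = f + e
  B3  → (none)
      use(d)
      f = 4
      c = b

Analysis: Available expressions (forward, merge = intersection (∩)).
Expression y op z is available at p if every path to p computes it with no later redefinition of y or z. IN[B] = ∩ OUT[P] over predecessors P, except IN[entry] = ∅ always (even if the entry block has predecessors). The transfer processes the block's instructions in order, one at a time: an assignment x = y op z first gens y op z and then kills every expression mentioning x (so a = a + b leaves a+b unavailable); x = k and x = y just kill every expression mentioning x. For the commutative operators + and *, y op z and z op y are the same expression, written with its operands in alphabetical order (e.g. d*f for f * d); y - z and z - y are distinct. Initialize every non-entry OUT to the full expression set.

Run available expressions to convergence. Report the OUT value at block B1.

Answer: {a*b}

Derivation:
Converged values:
  B0: | IN={} | OUT={a*b}
  B1: | IN={a*b} | OUT={a*b}
  B2: | IN={a*b} | OUT={d+d, e+f}
  B3: | IN={} | OUT={}

Merge at B1: IN[B1] = OUT[B0] = {a*b}
Applying B1's transfer function to that IN value gives OUT[B1] (row B1 above).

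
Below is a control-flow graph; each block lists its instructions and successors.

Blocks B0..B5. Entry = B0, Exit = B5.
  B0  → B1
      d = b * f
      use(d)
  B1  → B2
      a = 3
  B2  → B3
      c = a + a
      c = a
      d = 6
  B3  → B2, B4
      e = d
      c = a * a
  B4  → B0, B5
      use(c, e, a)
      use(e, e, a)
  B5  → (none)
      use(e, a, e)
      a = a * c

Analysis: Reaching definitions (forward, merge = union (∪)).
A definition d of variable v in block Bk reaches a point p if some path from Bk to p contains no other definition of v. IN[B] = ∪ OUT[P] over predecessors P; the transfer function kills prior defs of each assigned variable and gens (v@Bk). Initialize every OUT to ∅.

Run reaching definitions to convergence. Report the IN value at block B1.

Per-block solution:
  B0:  IN={a@B1, c@B3, d@B2, e@B3}  OUT={a@B1, c@B3, d@B0, e@B3}
  B1:  IN={a@B1, c@B3, d@B0, e@B3}  OUT={a@B1, c@B3, d@B0, e@B3}
  B2:  IN={a@B1, c@B3, d@B0, d@B2, e@B3}  OUT={a@B1, c@B2, d@B2, e@B3}
  B3:  IN={a@B1, c@B2, d@B2, e@B3}  OUT={a@B1, c@B3, d@B2, e@B3}
  B4:  IN={a@B1, c@B3, d@B2, e@B3}  OUT={a@B1, c@B3, d@B2, e@B3}
  B5:  IN={a@B1, c@B3, d@B2, e@B3}  OUT={a@B5, c@B3, d@B2, e@B3}

Merge at B1: IN[B1] = OUT[B0] = {a@B1, c@B3, d@B0, e@B3}

Answer: {a@B1, c@B3, d@B0, e@B3}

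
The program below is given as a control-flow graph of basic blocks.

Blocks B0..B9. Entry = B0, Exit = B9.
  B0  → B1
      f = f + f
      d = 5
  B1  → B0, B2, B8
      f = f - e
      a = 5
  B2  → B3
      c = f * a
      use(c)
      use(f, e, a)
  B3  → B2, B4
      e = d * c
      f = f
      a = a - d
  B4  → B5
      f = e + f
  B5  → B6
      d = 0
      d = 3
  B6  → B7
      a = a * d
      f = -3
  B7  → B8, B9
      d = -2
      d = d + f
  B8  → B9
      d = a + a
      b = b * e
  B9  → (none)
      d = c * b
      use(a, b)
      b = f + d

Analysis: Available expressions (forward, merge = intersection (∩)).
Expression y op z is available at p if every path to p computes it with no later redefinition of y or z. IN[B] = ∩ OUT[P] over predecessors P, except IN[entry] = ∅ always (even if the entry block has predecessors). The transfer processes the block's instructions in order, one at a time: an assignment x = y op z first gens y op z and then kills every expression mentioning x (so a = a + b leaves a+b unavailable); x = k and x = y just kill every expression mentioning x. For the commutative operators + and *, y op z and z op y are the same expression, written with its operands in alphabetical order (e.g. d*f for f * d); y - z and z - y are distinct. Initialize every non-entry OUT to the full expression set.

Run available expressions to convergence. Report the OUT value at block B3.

Per-block solution:
  B0:   IN={}   OUT={}
  B1:   IN={}   OUT={}
  B2:   IN={}   OUT={a*f}
  B3:   IN={a*f}   OUT={c*d}
  B4:   IN={c*d}   OUT={c*d}
  B5:   IN={c*d}   OUT={}
  B6:   IN={}   OUT={}
  B7:   IN={}   OUT={}
  B8:   IN={}   OUT={a+a}
  B9:   IN={}   OUT={d+f}

Merge at B3: IN[B3] = OUT[B2] = {a*f}
Applying B3's transfer function to that IN value gives OUT[B3] (row B3 above).

Answer: {c*d}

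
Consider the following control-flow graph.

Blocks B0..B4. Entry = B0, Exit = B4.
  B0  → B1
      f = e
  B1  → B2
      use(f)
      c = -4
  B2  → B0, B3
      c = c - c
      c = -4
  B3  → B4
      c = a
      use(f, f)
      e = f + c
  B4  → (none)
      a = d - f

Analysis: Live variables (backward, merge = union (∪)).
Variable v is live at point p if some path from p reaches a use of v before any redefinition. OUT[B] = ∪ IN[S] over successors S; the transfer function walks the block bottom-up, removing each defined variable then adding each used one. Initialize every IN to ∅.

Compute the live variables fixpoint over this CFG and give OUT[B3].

Answer: {d, f}

Derivation:
Converged values:
  B0:   IN={a, d, e}   OUT={a, d, e, f}
  B1:   IN={a, d, e, f}   OUT={a, c, d, e, f}
  B2:   IN={a, c, d, e, f}   OUT={a, d, e, f}
  B3:   IN={a, d, f}   OUT={d, f}
  B4:   IN={d, f}   OUT={}

Merge at B3: OUT[B3] = IN[B4] = {d, f}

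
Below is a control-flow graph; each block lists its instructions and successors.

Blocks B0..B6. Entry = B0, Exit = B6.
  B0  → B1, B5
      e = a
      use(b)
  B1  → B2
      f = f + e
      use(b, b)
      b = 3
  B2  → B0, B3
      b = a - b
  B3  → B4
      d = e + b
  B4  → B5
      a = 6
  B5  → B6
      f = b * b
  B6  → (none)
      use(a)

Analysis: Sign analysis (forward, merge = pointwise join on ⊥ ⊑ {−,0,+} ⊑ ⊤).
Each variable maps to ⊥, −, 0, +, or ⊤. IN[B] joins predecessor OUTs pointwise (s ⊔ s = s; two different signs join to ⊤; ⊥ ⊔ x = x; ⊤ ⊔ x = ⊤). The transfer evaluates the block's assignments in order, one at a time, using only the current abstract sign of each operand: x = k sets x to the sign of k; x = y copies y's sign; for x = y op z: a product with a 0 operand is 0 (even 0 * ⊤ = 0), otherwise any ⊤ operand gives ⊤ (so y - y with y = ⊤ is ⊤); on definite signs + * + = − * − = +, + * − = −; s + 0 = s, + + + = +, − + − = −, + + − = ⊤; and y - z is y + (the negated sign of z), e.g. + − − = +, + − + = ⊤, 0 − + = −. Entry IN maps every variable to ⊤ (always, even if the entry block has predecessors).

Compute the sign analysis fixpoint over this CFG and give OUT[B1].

Answer: {a: ⊤, b: +, c: ⊤, d: ⊤, e: ⊤, f: ⊤}

Trace:
Converged values:
  B0:   IN=(all ⊤)   OUT=(all ⊤)
  B1:   IN=(all ⊤)   OUT={b:+; rest ⊤}
  B2:   IN={b:+; rest ⊤}   OUT=(all ⊤)
  B3:   IN=(all ⊤)   OUT=(all ⊤)
  B4:   IN=(all ⊤)   OUT={a:+; rest ⊤}
  B5:   IN=(all ⊤)   OUT=(all ⊤)
  B6:   IN=(all ⊤)   OUT=(all ⊤)

Merge at B1: IN[B1] = OUT[B0] = {a: ⊤, b: ⊤, c: ⊤, d: ⊤, e: ⊤, f: ⊤}
Applying B1's transfer function to that IN value gives OUT[B1] (row B1 above).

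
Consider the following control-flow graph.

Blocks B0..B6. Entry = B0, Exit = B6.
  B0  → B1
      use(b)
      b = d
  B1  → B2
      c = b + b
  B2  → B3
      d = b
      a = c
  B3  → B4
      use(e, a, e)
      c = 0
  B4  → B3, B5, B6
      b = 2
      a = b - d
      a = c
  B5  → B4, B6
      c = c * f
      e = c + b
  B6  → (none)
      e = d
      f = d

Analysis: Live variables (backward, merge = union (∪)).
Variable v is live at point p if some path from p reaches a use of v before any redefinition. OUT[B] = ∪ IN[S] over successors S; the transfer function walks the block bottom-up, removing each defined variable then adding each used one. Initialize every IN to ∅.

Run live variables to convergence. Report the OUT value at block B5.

Answer: {c, d, e, f}

Derivation:
Converged values:
  B0:   IN={b, d, e, f}   OUT={b, e, f}
  B1:   IN={b, e, f}   OUT={b, c, e, f}
  B2:   IN={b, c, e, f}   OUT={a, d, e, f}
  B3:   IN={a, d, e, f}   OUT={c, d, e, f}
  B4:   IN={c, d, e, f}   OUT={a, b, c, d, e, f}
  B5:   IN={b, c, d, f}   OUT={c, d, e, f}
  B6:   IN={d}   OUT={}

Merge at B5: OUT[B5] = IN[B4] ⊔ IN[B6] = {c, d, e, f}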